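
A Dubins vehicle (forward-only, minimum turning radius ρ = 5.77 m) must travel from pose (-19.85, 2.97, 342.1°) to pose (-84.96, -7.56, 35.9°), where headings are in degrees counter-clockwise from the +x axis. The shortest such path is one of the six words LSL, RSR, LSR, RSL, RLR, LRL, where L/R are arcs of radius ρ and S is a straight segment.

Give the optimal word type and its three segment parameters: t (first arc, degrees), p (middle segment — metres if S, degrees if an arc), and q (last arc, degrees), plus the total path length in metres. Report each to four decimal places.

Let ψ = atan2(Δy, Δx) = atan2(-10.53, -65.11) = -170.8133° be the start→goal bearing.
Normalize: d = |goal − start| / ρ = 65.955993/5.77 = 11.430848, α = (θ_start − ψ) mod 360° = 152.9133° = 2.668841 rad, β = (θ_goal − ψ) mod 360° = 206.7133° = 3.607828 rad.
Common terms: sin α = 0.455338, cos α = -0.890319, sin β = -0.449526, cos β = -0.893267, cos(α−β) = 0.590606, d² = 130.664286. Work in radians in the unit-radius frame; every candidate has L = ρ·(t + p + q).
LSL: p² = 2 + d² − 2cos(α−β) + 2d(sin α − sin β) = 152.169814; p = √p² = 12.335713; φ = atan2(cos β − cos α, d + sin α − sin β) = -0.000239 rad; t = (φ − α) mod 2π = 3.614106 rad, q = (β − φ) mod 2π = 3.608067 rad → L = 5.77·(3.614106 + 12.335713 + 3.608067) = 5.77·19.557885 = 112.848999 m
RSR: p² = 2 + d² − 2cos(α−β) + 2d(sin β − sin α) = 110.796335; p = √p² = 10.525984; φ = atan2(cos α − cos β, d − sin α + sin β) = 0.000280 rad; t = (α − φ) mod 2π = 2.668561 rad, q = (φ − β) mod 2π = 2.675638 rad → L = 5.77·(2.668561 + 10.525984 + 2.675638) = 5.77·15.870182 = 91.570950 m
LSR: p² = d² − 2 + 2cos(α−β) + 2d(sin α + sin β) = 129.978361; p = √p² = 11.400805; φ = atan2(−cos α − cos β, d + sin α + sin β) − atan2(−2, p) = 0.328366 rad; t = (φ − α) mod 2π = 3.942711 rad, q = (φ − β) mod 2π = 3.003724 rad → L = 5.77·(3.942711 + 11.400805 + 3.003724) = 5.77·18.347240 = 105.863575 m
RSL: p² = d² − 2 + 2cos(α−β) − 2d(sin α + sin β) = 129.712633; p = √p² = 11.389145; φ = atan2(cos α + cos β, d − sin α − sin β) − atan2(2, p) = -0.328695 rad; t = (α − φ) mod 2π = 2.997536 rad, q = (β − φ) mod 2π = 3.936523 rad → L = 5.77·(2.997536 + 11.389145 + 3.936523) = 5.77·18.323205 = 105.724892 m
RLR: c = (6 − d² + 2cos(α−β) + 2d(sin α − sin β))/8 = -12.849542, |c| > 1 → infeasible
LRL: c = (6 − d² + 2cos(α−β) − 2d(sin α − sin β))/8 = -18.021227, |c| > 1 → infeasible
Shortest: RSR with L = 91.570950 m ≈ 91.5709 m
Convert RSR to answer units (arcs ×180/π): t = 2.668561·180/π = 152.8973°, p = ρ·p = 5.77·10.525984 = 60.7349 m, q = 2.675638·180/π = 153.3027°, L = 91.5709 m.

RSR: t = 152.8973°, p = 60.7349 m, q = 153.3027°, L = 91.5709 m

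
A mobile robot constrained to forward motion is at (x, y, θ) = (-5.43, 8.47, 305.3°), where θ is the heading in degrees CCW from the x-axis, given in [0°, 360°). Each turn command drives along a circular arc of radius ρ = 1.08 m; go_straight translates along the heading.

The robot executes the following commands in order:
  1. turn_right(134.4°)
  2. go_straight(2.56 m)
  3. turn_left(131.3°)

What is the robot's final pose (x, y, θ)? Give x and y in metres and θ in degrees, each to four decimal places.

set_pose: (x, y, θ) = (-5.4300, 8.4700, 305.3000°), ρ = 1.08
turn_right(134.4°): centre at ρ to the right, rotate −134.4° → (-6.4822, 6.7795, 170.9000°)
go_straight(2.56): x += 2.56·cos θ, y += 2.56·sin θ → (-9.0100, 7.1844, 170.9000°)
turn_left(131.3°): centre at ρ to the left, rotate +131.3° → (-10.0947, 5.5425, 302.2000°)

(-10.0947, 5.5425, 302.2000°)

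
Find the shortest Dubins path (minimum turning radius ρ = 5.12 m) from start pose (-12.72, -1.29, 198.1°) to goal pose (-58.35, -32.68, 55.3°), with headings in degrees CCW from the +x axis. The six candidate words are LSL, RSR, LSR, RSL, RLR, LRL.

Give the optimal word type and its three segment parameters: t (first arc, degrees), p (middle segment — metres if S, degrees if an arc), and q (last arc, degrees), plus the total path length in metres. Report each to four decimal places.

Let ψ = atan2(Δy, Δx) = atan2(-31.39, -45.63) = -145.4750° be the start→goal bearing.
Normalize: d = |goal − start| / ρ = 55.384375/5.12 = 10.817261, α = (θ_start − ψ) mod 360° = 343.5750° = 5.996514 rad, β = (θ_goal − ψ) mod 360° = 200.7750° = 3.504184 rad.
Common terms: sin α = -0.282761, cos α = 0.959190, sin β = -0.354698, cos β = -0.934981, cos(α−β) = -0.796530, d² = 117.013130. Work in radians in the unit-radius frame; every candidate has L = ρ·(t + p + q).
LSL: p² = 2 + d² − 2cos(α−β) + 2d(sin α − sin β) = 122.162528; p = √p² = 11.052716; φ = atan2(cos β − cos α, d + sin α − sin β) = -0.172226 rad; t = (φ − α) mod 2π = 0.114445 rad, q = (β − φ) mod 2π = 3.676410 rad → L = 5.12·(0.114445 + 11.052716 + 3.676410) = 5.12·14.843571 = 75.999084 m
RSR: p² = 2 + d² − 2cos(α−β) + 2d(sin β − sin α) = 119.049852; p = √p² = 10.910997; φ = atan2(cos α − cos β, d − sin α + sin β) = 0.174486 rad; t = (α − φ) mod 2π = 5.822028 rad, q = (φ − β) mod 2π = 2.953487 rad → L = 5.12·(5.822028 + 10.910997 + 2.953487) = 5.12·19.686512 = 100.794943 m
LSR: p² = d² − 2 + 2cos(α−β) + 2d(sin α + sin β) = 99.628949; p = √p² = 9.981430; φ = atan2(−cos α − cos β, d + sin α + sin β) − atan2(−2, p) = 0.195375 rad; t = (φ − α) mod 2π = 0.482046 rad, q = (φ − β) mod 2π = 2.974376 rad → L = 5.12·(0.482046 + 9.981430 + 2.974376) = 5.12·13.437853 = 68.801805 m
RSL: p² = d² − 2 + 2cos(α−β) − 2d(sin α + sin β) = 127.211192; p = √p² = 11.278794; φ = atan2(cos α + cos β, d − sin α − sin β) − atan2(2, p) = -0.173386 rad; t = (α − φ) mod 2π = 6.169900 rad, q = (β − φ) mod 2π = 3.677570 rad → L = 5.12·(6.169900 + 11.278794 + 3.677570) = 5.12·21.126265 = 108.166475 m
RLR: c = (6 − d² + 2cos(α−β) + 2d(sin α − sin β))/8 = -13.881232, |c| > 1 → infeasible
LRL: c = (6 − d² + 2cos(α−β) − 2d(sin α − sin β))/8 = -14.270316, |c| > 1 → infeasible
Shortest: LSR with L = 68.801805 m ≈ 68.8018 m
Convert LSR to answer units (arcs ×180/π): t = 0.482046·180/π = 27.6192°, p = ρ·p = 5.12·9.981430 = 51.1049 m, q = 2.974376·180/π = 170.4192°, L = 68.8018 m.

LSR: t = 27.6192°, p = 51.1049 m, q = 170.4192°, L = 68.8018 m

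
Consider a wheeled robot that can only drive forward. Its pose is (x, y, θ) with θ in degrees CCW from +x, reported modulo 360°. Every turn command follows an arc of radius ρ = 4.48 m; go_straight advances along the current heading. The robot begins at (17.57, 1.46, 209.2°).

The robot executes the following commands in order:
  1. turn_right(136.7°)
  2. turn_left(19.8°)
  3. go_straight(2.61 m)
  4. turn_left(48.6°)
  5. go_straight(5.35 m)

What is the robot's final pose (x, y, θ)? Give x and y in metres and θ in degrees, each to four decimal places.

(5.4079, 17.5237, 140.9000°)

set_pose: (x, y, θ) = (17.5700, 1.4600, 209.2000°), ρ = 4.48
turn_right(136.7°): centre at ρ to the right, rotate −136.7° → (11.1117, 6.7179, 72.5000°)
turn_left(19.8°): centre at ρ to the left, rotate +19.8° → (11.3155, 8.2448, 92.3000°)
go_straight(2.61): x += 2.61·cos θ, y += 2.61·sin θ → (11.2107, 10.8527, 92.3000°)
turn_left(48.6°): centre at ρ to the left, rotate +48.6° → (9.5598, 14.1496, 140.9000°)
go_straight(5.35): x += 5.35·cos θ, y += 5.35·sin θ → (5.4079, 17.5237, 140.9000°)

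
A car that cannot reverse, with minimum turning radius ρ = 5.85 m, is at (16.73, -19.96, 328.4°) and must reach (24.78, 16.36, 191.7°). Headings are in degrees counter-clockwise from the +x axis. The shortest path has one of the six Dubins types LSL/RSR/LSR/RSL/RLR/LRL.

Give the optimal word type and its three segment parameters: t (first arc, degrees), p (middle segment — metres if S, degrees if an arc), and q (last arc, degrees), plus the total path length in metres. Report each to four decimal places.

LSL: t = 108.0517°, p = 26.3420 m, q = 115.2483°, L = 49.1413 m

Let ψ = atan2(Δy, Δx) = atan2(36.32, 8.05) = 77.5029° be the start→goal bearing.
Normalize: d = |goal − start| / ρ = 37.201410/5.85 = 6.359215, α = (θ_start − ψ) mod 360° = 250.8971° = 4.378980 rad, β = (θ_goal − ψ) mod 360° = 114.1971° = 1.993115 rad.
Common terms: sin α = -0.944932, cos α = -0.327266, sin β = 0.912141, cos β = -0.409876, cos(α−β) = -0.727773, d² = 40.439620. Work in radians in the unit-radius frame; every candidate has L = ρ·(t + p + q).
LSL: p² = 2 + d² − 2cos(α−β) + 2d(sin α − sin β) = 20.276108; p = √p² = 4.502900; φ = atan2(cos β − cos α, d + sin α − sin β) = -0.018347 rad; t = (φ − α) mod 2π = 1.885858 rad, q = (β − φ) mod 2π = 2.011462 rad → L = 5.85·(1.885858 + 4.502900 + 2.011462) = 5.85·8.400220 = 49.141288 m
RSR: p² = 2 + d² − 2cos(α−β) + 2d(sin β − sin α) = 67.514223; p = √p² = 8.216704; φ = atan2(cos α − cos β, d − sin α + sin β) = 0.010054 rad; t = (α − φ) mod 2π = 4.368926 rad, q = (φ − β) mod 2π = 4.300125 rad → L = 5.85·(4.368926 + 8.216704 + 4.300125) = 5.85·16.885754 = 98.781663 m
LSR: p² = d² − 2 + 2cos(α−β) + 2d(sin α + sin β) = 36.567024; p = √p² = 6.047067; φ = atan2(−cos α − cos β, d + sin α + sin β) − atan2(−2, p) = 0.435409 rad; t = (φ − α) mod 2π = 2.339614 rad, q = (φ − β) mod 2π = 4.725479 rad → L = 5.85·(2.339614 + 6.047067 + 4.725479) = 5.85·13.112161 = 76.706140 m
RSL: p² = d² − 2 + 2cos(α−β) − 2d(sin α + sin β) = 37.401126; p = √p² = 6.115646; φ = atan2(cos α + cos β, d − sin α − sin β) − atan2(2, p) = -0.430882 rad; t = (α − φ) mod 2π = 4.809862 rad, q = (β − φ) mod 2π = 2.423997 rad → L = 5.85·(4.809862 + 6.115646 + 2.423997) = 5.85·13.349505 = 78.094606 m
RLR: c = (6 − d² + 2cos(α−β) + 2d(sin α − sin β))/8 = -7.439278, |c| > 1 → infeasible
LRL: c = (6 − d² + 2cos(α−β) − 2d(sin α − sin β))/8 = -1.534514, |c| > 1 → infeasible
Shortest: LSL with L = 49.141288 m ≈ 49.1413 m
Convert LSL to answer units (arcs ×180/π): t = 1.885858·180/π = 108.0517°, p = ρ·p = 5.85·4.502900 = 26.3420 m, q = 2.011462·180/π = 115.2483°, L = 49.1413 m.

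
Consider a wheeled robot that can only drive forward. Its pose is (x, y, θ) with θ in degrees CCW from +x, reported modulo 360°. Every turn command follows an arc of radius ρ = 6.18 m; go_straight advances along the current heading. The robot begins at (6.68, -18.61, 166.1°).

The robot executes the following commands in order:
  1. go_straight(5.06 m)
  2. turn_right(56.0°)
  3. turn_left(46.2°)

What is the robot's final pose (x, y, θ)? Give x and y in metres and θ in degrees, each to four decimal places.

set_pose: (x, y, θ) = (6.6800, -18.6100, 166.1000°), ρ = 6.18
go_straight(5.06): x += 5.06·cos θ, y += 5.06·sin θ → (1.7682, -17.3944, 166.1000°)
turn_right(56.0°): centre at ρ to the right, rotate −56.0° → (-2.5508, -13.5192, 110.1000°)
turn_left(46.2°): centre at ρ to the left, rotate +46.2° → (-5.8704, -9.9843, 156.3000°)

(-5.8704, -9.9843, 156.3000°)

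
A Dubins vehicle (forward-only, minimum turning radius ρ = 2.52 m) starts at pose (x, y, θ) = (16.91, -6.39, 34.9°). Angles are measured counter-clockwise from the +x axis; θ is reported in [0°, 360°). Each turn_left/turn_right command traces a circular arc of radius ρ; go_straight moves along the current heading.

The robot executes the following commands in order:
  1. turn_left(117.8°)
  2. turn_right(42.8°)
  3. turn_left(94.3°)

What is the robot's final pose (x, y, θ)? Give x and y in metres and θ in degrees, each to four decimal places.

(12.0077, 0.7384, 204.2000°)

set_pose: (x, y, θ) = (16.9100, -6.3900, 34.9000°), ρ = 2.52
turn_left(117.8°): centre at ρ to the left, rotate +117.8° → (16.6240, -2.0839, 152.7000°)
turn_right(42.8°): centre at ρ to the right, rotate −42.8° → (15.4103, -0.7023, 109.9000°)
turn_left(94.3°): centre at ρ to the left, rotate +94.3° → (12.0077, 0.7384, 204.2000°)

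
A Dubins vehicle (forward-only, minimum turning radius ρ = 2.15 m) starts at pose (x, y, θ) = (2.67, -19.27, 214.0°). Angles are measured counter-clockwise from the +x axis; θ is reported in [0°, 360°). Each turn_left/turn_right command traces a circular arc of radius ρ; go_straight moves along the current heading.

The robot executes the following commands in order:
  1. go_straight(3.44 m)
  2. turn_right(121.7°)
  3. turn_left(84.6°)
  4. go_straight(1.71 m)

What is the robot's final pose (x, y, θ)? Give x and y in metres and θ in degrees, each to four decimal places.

set_pose: (x, y, θ) = (2.6700, -19.2700, 214.0000°), ρ = 2.15
go_straight(3.44): x += 3.44·cos θ, y += 3.44·sin θ → (-0.1819, -21.1936, 214.0000°)
turn_right(121.7°): centre at ρ to the right, rotate −121.7° → (-3.5324, -19.4975, 92.3000°)
turn_left(84.6°): centre at ρ to the left, rotate +84.6° → (-5.5644, -17.4369, 176.9000°)
go_straight(1.71): x += 1.71·cos θ, y += 1.71·sin θ → (-7.2719, -17.3444, 176.9000°)

(-7.2719, -17.3444, 176.9000°)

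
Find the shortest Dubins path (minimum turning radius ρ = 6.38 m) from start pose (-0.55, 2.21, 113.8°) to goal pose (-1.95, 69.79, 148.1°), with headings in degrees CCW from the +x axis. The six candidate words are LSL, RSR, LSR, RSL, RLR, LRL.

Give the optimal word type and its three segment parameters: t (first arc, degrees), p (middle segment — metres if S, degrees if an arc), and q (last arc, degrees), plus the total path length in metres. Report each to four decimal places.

RSL: t = 25.8755°, p = 59.1656 m, q = 60.1755°, L = 68.7476 m

Let ψ = atan2(Δy, Δx) = atan2(67.58, -1.40) = 91.1868° be the start→goal bearing.
Normalize: d = |goal − start| / ρ = 67.594500/6.38 = 10.594749, α = (θ_start − ψ) mod 360° = 22.6132° = 0.394675 rad, β = (θ_goal − ψ) mod 360° = 56.9132° = 0.993323 rad.
Common terms: sin α = 0.384508, cos α = 0.923122, sin β = 0.837845, cos β = 0.545909, cos(α−β) = 0.826098, d² = 112.248710. Work in radians in the unit-radius frame; every candidate has L = ρ·(t + p + q).
LSL: p² = 2 + d² − 2cos(α−β) + 2d(sin α − sin β) = 102.990543; p = √p² = 10.148426; φ = atan2(cos β − cos α, d + sin α − sin β) = -0.037178 rad; t = (φ − α) mod 2π = 5.851332 rad, q = (β − φ) mod 2π = 1.030501 rad → L = 6.38·(5.851332 + 10.148426 + 1.030501) = 6.38·17.030259 = 108.653052 m
RSR: p² = 2 + d² − 2cos(α−β) + 2d(sin β − sin α) = 122.202484; p = √p² = 11.054523; φ = atan2(cos α − cos β, d − sin α + sin β) = 0.034130 rad; t = (α − φ) mod 2π = 0.360546 rad, q = (φ − β) mod 2π = 5.323992 rad → L = 6.38·(0.360546 + 11.054523 + 5.323992) = 6.38·16.739061 = 106.795207 m
LSR: p² = d² − 2 + 2cos(α−β) + 2d(sin α + sin β) = 137.801954; p = √p² = 11.738908; φ = atan2(−cos α − cos β, d + sin α + sin β) − atan2(−2, p) = 0.045074 rad; t = (φ − α) mod 2π = 5.933584 rad, q = (φ − β) mod 2π = 5.334936 rad → L = 6.38·(5.933584 + 11.738908 + 5.334936) = 6.38·23.007428 = 146.787389 m
RSL: p² = d² − 2 + 2cos(α−β) − 2d(sin α + sin β) = 85.999860; p = √p² = 9.273611; φ = atan2(cos α + cos β, d − sin α − sin β) − atan2(2, p) = -0.056937 rad; t = (α − φ) mod 2π = 0.451612 rad, q = (β − φ) mod 2π = 1.050260 rad → L = 6.38·(0.451612 + 9.273611 + 1.050260) = 6.38·10.775484 = 68.747586 m
RLR: c = (6 − d² + 2cos(α−β) + 2d(sin α − sin β))/8 = -14.275310, |c| > 1 → infeasible
LRL: c = (6 − d² + 2cos(α−β) − 2d(sin α − sin β))/8 = -11.873818, |c| > 1 → infeasible
Shortest: RSL with L = 68.747586 m ≈ 68.7476 m
Convert RSL to answer units (arcs ×180/π): t = 0.451612·180/π = 25.8755°, p = ρ·p = 6.38·9.273611 = 59.1656 m, q = 1.050260·180/π = 60.1755°, L = 68.7476 m.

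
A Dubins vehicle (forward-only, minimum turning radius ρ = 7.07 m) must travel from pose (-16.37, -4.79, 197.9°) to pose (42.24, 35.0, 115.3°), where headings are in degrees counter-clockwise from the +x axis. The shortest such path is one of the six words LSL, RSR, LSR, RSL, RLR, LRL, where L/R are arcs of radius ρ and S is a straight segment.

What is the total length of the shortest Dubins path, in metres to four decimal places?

Let ψ = atan2(Δy, Δx) = atan2(39.79, 58.61) = 34.1724° be the start→goal bearing.
Normalize: d = |goal − start| / ρ = 70.840498/7.07 = 10.019872, α = (θ_start − ψ) mod 360° = 163.7276° = 2.857586 rad, β = (θ_goal − ψ) mod 360° = 81.1276° = 1.415944 rad.
Common terms: sin α = 0.280204, cos α = -0.959941, sin β = 0.988034, cos β = 0.154234, cos(α−β) = 0.128796, d² = 100.397844. Work in radians in the unit-radius frame; every candidate has L = ρ·(t + p + q).
LSL: p² = 2 + d² − 2cos(α−β) + 2d(sin α − sin β) = 87.955507; p = √p² = 9.378460; φ = atan2(cos β − cos α, d + sin α − sin β) = 0.119083 rad; t = (φ − α) mod 2π = 3.544682 rad, q = (β − φ) mod 2π = 1.296862 rad → L = 7.07·(3.544682 + 9.378460 + 1.296862) = 7.07·14.220003 = 100.535422 m
RSR: p² = 2 + d² − 2cos(α−β) + 2d(sin β − sin α) = 116.324999; p = √p² = 10.785407; φ = atan2(cos α − cos β, d − sin α + sin β) = -0.103489 rad; t = (α − φ) mod 2π = 2.961075 rad, q = (φ − β) mod 2π = 4.763752 rad → L = 7.07·(2.961075 + 10.785407 + 4.763752) = 7.07·18.510234 = 130.867355 m
LSR: p² = d² − 2 + 2cos(α−β) + 2d(sin α + sin β) = 124.070603; p = √p² = 11.138698; φ = atan2(−cos α − cos β, d + sin α + sin β) − atan2(−2, p) = 0.248917 rad; t = (φ − α) mod 2π = 3.674516 rad, q = (φ − β) mod 2π = 5.116158 rad → L = 7.07·(3.674516 + 11.138698 + 5.116158) = 7.07·19.929372 = 140.900660 m
RSL: p² = d² − 2 + 2cos(α−β) − 2d(sin α + sin β) = 73.240268; p = √p² = 8.558053; φ = atan2(cos α + cos β, d − sin α − sin β) − atan2(2, p) = -0.321383 rad; t = (α − φ) mod 2π = 3.178969 rad, q = (β − φ) mod 2π = 1.737327 rad → L = 7.07·(3.178969 + 8.558053 + 1.737327) = 7.07·13.474349 = 95.263645 m
RLR: c = (6 − d² + 2cos(α−β) + 2d(sin α − sin β))/8 = -13.540625, |c| > 1 → infeasible
LRL: c = (6 − d² + 2cos(α−β) − 2d(sin α − sin β))/8 = -9.994438, |c| > 1 → infeasible
Shortest: RSL with L = 95.263645 m ≈ 95.2636 m

95.2636 m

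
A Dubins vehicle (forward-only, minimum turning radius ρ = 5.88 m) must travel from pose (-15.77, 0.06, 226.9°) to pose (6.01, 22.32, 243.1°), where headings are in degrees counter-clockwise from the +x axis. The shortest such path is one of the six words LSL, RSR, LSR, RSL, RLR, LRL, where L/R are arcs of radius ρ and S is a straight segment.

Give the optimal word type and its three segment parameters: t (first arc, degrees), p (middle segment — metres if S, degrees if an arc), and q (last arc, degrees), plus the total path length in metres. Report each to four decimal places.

Let ψ = atan2(Δy, Δx) = atan2(22.26, 21.78) = 45.6245° be the start→goal bearing.
Normalize: d = |goal − start| / ρ = 31.142832/5.88 = 5.296400, α = (θ_start − ψ) mod 360° = 181.2755° = 3.163855 rad, β = (θ_goal − ψ) mod 360° = 197.4755° = 3.446598 rad.
Common terms: sin α = -0.022261, cos α = -0.999752, sin β = -0.300299, cos β = -0.953845, cos(α−β) = 0.960294, d² = 28.051853. Work in radians in the unit-radius frame; every candidate has L = ρ·(t + p + q).
LSL: p² = 2 + d² − 2cos(α−β) + 2d(sin α − sin β) = 31.076468; p = √p² = 5.574627; φ = atan2(cos β − cos α, d + sin α − sin β) = 0.008235 rad; t = (φ − α) mod 2π = 3.127565 rad, q = (β − φ) mod 2π = 3.438363 rad → L = 5.88·(3.127565 + 5.574627 + 3.438363) = 5.88·12.140556 = 71.386468 m
RSR: p² = 2 + d² − 2cos(α−β) + 2d(sin β − sin α) = 25.186064; p = √p² = 5.018572; φ = atan2(cos α − cos β, d − sin α + sin β) = -0.009148 rad; t = (α − φ) mod 2π = 3.173003 rad, q = (φ − β) mod 2π = 2.827439 rad → L = 5.88·(3.173003 + 5.018572 + 2.827439) = 5.88·11.019014 = 64.791802 m
LSR: p² = d² − 2 + 2cos(α−β) + 2d(sin α + sin β) = 24.555633; p = √p² = 4.955364; φ = atan2(−cos α − cos β, d + sin α + sin β) − atan2(−2, p) = 0.757871 rad; t = (φ − α) mod 2π = 3.877201 rad, q = (φ − β) mod 2π = 3.594457 rad → L = 5.88·(3.877201 + 4.955364 + 3.594457) = 5.88·12.427022 = 73.070890 m
RSL: p² = d² − 2 + 2cos(α−β) − 2d(sin α + sin β) = 31.389248; p = √p² = 5.602611; φ = atan2(cos α + cos β, d − sin α − sin β) − atan2(2, p) = -0.677482 rad; t = (α − φ) mod 2π = 3.841338 rad, q = (β − φ) mod 2π = 4.124081 rad → L = 5.88·(3.841338 + 5.602611 + 4.124081) = 5.88·13.568029 = 79.780013 m
RLR: c = (6 − d² + 2cos(α−β) + 2d(sin α − sin β))/8 = -2.148258, |c| > 1 → infeasible
LRL: c = (6 − d² + 2cos(α−β) − 2d(sin α − sin β))/8 = -2.884558, |c| > 1 → infeasible
Shortest: RSR with L = 64.791802 m ≈ 64.7918 m
Convert RSR to answer units (arcs ×180/π): t = 3.173003·180/π = 181.7997°, p = ρ·p = 5.88·5.018572 = 29.5092 m, q = 2.827439·180/π = 162.0003°, L = 64.7918 m.

RSR: t = 181.7997°, p = 29.5092 m, q = 162.0003°, L = 64.7918 m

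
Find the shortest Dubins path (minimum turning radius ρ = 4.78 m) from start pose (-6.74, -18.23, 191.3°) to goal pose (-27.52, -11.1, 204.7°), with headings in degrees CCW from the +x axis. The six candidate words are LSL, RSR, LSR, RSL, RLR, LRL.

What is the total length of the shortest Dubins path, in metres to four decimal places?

22.5485 m

Let ψ = atan2(Δy, Δx) = atan2(7.13, -20.78) = 161.0620° be the start→goal bearing.
Normalize: d = |goal − start| / ρ = 21.969190/4.78 = 4.596065, α = (θ_start − ψ) mod 360° = 30.2380° = 0.527753 rad, β = (θ_goal − ψ) mod 360° = 43.6380° = 0.761627 rad.
Common terms: sin α = 0.503594, cos α = 0.863941, sin β = 0.690100, cos β = 0.723714, cos(α−β) = 0.972776, d² = 21.123812. Work in radians in the unit-radius frame; every candidate has L = ρ·(t + p + q).
LSL: p² = 2 + d² − 2cos(α−β) + 2d(sin α − sin β) = 19.463868; p = √p² = 4.411787; φ = atan2(cos β − cos α, d + sin α − sin β) = -0.031790 rad; t = (φ − α) mod 2π = 5.723642 rad, q = (β − φ) mod 2π = 0.793417 rad → L = 4.78·(5.723642 + 4.411787 + 0.793417) = 4.78·10.928847 = 52.239888 m
RSR: p² = 2 + d² − 2cos(α−β) + 2d(sin β − sin α) = 22.892652; p = √p² = 4.784627; φ = atan2(cos α − cos β, d − sin α + sin β) = 0.029312 rad; t = (α − φ) mod 2π = 0.498441 rad, q = (φ − β) mod 2π = 5.550870 rad → L = 4.78·(0.498441 + 4.784627 + 5.550870) = 4.78·10.833938 = 51.786223 m
LSR: p² = d² − 2 + 2cos(α−β) + 2d(sin α + sin β) = 32.041951; p = √p² = 5.660561; φ = atan2(−cos α − cos β, d + sin α + sin β) − atan2(−2, p) = 0.071992 rad; t = (φ − α) mod 2π = 5.827424 rad, q = (φ − β) mod 2π = 5.593550 rad → L = 4.78·(5.827424 + 5.660561 + 5.593550) = 4.78·17.081535 = 81.649740 m
RSL: p² = d² − 2 + 2cos(α−β) − 2d(sin α + sin β) = 10.096776; p = √p² = 3.177542; φ = atan2(cos α + cos β, d − sin α − sin β) − atan2(2, p) = -0.125171 rad; t = (α − φ) mod 2π = 0.652924 rad, q = (β − φ) mod 2π = 0.886798 rad → L = 4.78·(0.652924 + 3.177542 + 0.886798) = 4.78·4.717265 = 22.548527 m
RLR: c = (6 − d² + 2cos(α−β) + 2d(sin α − sin β))/8 = -1.861582, |c| > 1 → infeasible
LRL: c = (6 − d² + 2cos(α−β) − 2d(sin α − sin β))/8 = -1.432983, |c| > 1 → infeasible
Shortest: RSL with L = 22.548527 m ≈ 22.5485 m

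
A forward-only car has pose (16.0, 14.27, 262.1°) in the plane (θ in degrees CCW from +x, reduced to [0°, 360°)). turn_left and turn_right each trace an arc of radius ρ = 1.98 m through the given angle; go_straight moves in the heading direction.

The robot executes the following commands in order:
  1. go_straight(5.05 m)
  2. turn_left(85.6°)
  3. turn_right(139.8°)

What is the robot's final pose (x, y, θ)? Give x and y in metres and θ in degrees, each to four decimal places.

set_pose: (x, y, θ) = (16.0000, 14.2700, 262.1000°), ρ = 1.98
go_straight(5.05): x += 5.05·cos θ, y += 5.05·sin θ → (15.3059, 9.2679, 262.1000°)
turn_left(85.6°): centre at ρ to the left, rotate +85.6° → (16.8453, 7.0612, 347.7000°)
turn_right(139.8°): centre at ρ to the right, rotate −139.8° → (17.3500, 3.3768, 207.9000°)

(17.3500, 3.3768, 207.9000°)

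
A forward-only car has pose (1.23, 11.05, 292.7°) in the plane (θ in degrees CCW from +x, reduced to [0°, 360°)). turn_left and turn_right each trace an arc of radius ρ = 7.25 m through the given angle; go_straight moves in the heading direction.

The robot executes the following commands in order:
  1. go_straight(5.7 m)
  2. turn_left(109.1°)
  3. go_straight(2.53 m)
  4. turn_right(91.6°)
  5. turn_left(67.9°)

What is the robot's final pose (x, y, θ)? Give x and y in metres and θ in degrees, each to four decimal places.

(34.9963, 1.9342, 18.1000°)

set_pose: (x, y, θ) = (1.2300, 11.0500, 292.7000°), ρ = 7.25
go_straight(5.7): x += 5.7·cos θ, y += 5.7·sin θ → (3.4297, 5.7915, 292.7000°)
turn_left(109.1°): centre at ρ to the left, rotate +109.1° → (14.9504, 3.1847, 401.8000° ≡ 41.8000°)
go_straight(2.53): x += 2.53·cos θ, y += 2.53·sin θ → (16.8365, 4.8710, 41.8000°)
turn_right(91.6°): centre at ρ to the right, rotate −91.6° → (27.2064, 4.1458, -49.8000° ≡ 310.2000°)
turn_left(67.9°): centre at ρ to the left, rotate +67.9° → (34.9963, 1.9342, 378.1000° ≡ 18.1000°)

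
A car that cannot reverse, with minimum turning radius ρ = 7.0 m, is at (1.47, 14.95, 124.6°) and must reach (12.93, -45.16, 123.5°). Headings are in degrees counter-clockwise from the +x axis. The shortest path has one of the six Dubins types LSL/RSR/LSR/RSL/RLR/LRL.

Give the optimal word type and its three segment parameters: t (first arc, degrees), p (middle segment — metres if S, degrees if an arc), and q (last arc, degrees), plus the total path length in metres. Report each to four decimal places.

LSR: t = 183.3889°, p = 55.3899 m, q = 184.4889°, L = 100.3346 m

Let ψ = atan2(Δy, Δx) = atan2(-60.11, 11.46) = -79.2061° be the start→goal bearing.
Normalize: d = |goal − start| / ρ = 61.192677/7.0 = 8.741811, α = (θ_start − ψ) mod 360° = 203.8061° = 3.557087 rad, β = (θ_goal − ψ) mod 360° = 202.7061° = 3.537888 rad.
Common terms: sin α = -0.403642, cos α = -0.914917, sin β = -0.386004, cos β = -0.922497, cos(α−β) = 0.999816, d² = 76.419259. Work in radians in the unit-radius frame; every candidate has L = ρ·(t + p + q).
LSL: p² = 2 + d² − 2cos(α−β) + 2d(sin α − sin β) = 76.111244; p = √p² = 8.724176; φ = atan2(cos β − cos α, d + sin α − sin β) = -0.000869 rad; t = (φ − α) mod 2π = 2.725230 rad, q = (β − φ) mod 2π = 3.538757 rad → L = 7.0·(2.725230 + 8.724176 + 3.538757) = 7.0·14.988163 = 104.917138 m
RSR: p² = 2 + d² − 2cos(α−β) + 2d(sin β − sin α) = 76.728012; p = √p² = 8.759453; φ = atan2(cos α − cos β, d − sin α + sin β) = 0.000865 rad; t = (α − φ) mod 2π = 3.556222 rad, q = (φ − β) mod 2π = 2.746162 rad → L = 7.0·(3.556222 + 8.759453 + 2.746162) = 7.0·15.061837 = 105.432856 m
LSR: p² = d² − 2 + 2cos(α−β) + 2d(sin α + sin β) = 62.613020; p = √p² = 7.912839; φ = atan2(−cos α − cos β, d + sin α + sin β) − atan2(−2, p) = 0.474642 rad; t = (φ − α) mod 2π = 3.200741 rad, q = (φ − β) mod 2π = 3.219939 rad → L = 7.0·(3.200741 + 7.912839 + 3.219939) = 7.0·14.333519 = 100.334630 m
RSL: p² = d² − 2 + 2cos(α−β) − 2d(sin α + sin β) = 90.224761; p = √p² = 9.498672; φ = atan2(cos α + cos β, d − sin α − sin β) − atan2(2, p) = -0.397962 rad; t = (α − φ) mod 2π = 3.955049 rad, q = (β − φ) mod 2π = 3.935850 rad → L = 7.0·(3.955049 + 9.498672 + 3.935850) = 7.0·17.389571 = 121.726996 m
RLR: c = (6 − d² + 2cos(α−β) + 2d(sin α − sin β))/8 = -8.591001, |c| > 1 → infeasible
LRL: c = (6 − d² + 2cos(α−β) − 2d(sin α − sin β))/8 = -8.513905, |c| > 1 → infeasible
Shortest: LSR with L = 100.334630 m ≈ 100.3346 m
Convert LSR to answer units (arcs ×180/π): t = 3.200741·180/π = 183.3889°, p = ρ·p = 7.0·7.912839 = 55.3899 m, q = 3.219939·180/π = 184.4889°, L = 100.3346 m.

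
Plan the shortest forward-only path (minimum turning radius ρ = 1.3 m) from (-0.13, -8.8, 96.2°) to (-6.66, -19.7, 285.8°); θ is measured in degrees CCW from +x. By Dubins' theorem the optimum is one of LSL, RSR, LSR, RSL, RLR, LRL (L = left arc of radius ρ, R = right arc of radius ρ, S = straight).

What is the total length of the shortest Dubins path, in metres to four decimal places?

Let ψ = atan2(Δy, Δx) = atan2(-10.90, -6.53) = -120.9251° be the start→goal bearing.
Normalize: d = |goal − start| / ρ = 12.706333/1.3 = 9.774102, α = (θ_start − ψ) mod 360° = 217.1251° = 3.789548 rad, β = (θ_goal − ψ) mod 360° = 46.7251° = 0.815507 rad.
Common terms: sin α = -0.603557, cos α = -0.797320, sin β = 0.728073, cos β = 0.685500, cos(α−β) = -0.985996, d² = 95.533077. Work in radians in the unit-radius frame; every candidate has L = ρ·(t + p + q).
LSL: p² = 2 + d² − 2cos(α−β) + 2d(sin α − sin β) = 73.474089; p = √p² = 8.571703; φ = atan2(cos β − cos α, d + sin α − sin β) = 0.173865 rad; t = (φ − α) mod 2π = 2.667502 rad, q = (β − φ) mod 2π = 0.641642 rad → L = 1.3·(2.667502 + 8.571703 + 0.641642) = 1.3·11.880847 = 15.445101 m
RSR: p² = 2 + d² − 2cos(α−β) + 2d(sin β − sin α) = 125.536049; p = √p² = 11.204287; φ = atan2(cos α − cos β, d − sin α + sin β) = -0.132733 rad; t = (α − φ) mod 2π = 3.922281 rad, q = (φ − β) mod 2π = 5.334945 rad → L = 1.3·(3.922281 + 11.204287 + 5.334945) = 1.3·20.461513 = 26.599967 m
LSR: p² = d² − 2 + 2cos(α−β) + 2d(sin α + sin β) = 93.995145; p = √p² = 9.695109; φ = atan2(−cos α − cos β, d + sin α + sin β) − atan2(−2, p) = 0.214732 rad; t = (φ − α) mod 2π = 2.708370 rad, q = (φ − β) mod 2π = 5.682411 rad → L = 1.3·(2.708370 + 9.695109 + 5.682411) = 1.3·18.085889 = 23.511656 m
RSL: p² = d² − 2 + 2cos(α−β) − 2d(sin α + sin β) = 89.127024; p = √p² = 9.440711; φ = atan2(cos α + cos β, d − sin α − sin β) − atan2(2, p) = -0.220349 rad; t = (α − φ) mod 2π = 4.009897 rad, q = (β − φ) mod 2π = 1.035856 rad → L = 1.3·(4.009897 + 9.440711 + 1.035856) = 1.3·14.486464 = 18.832404 m
RLR: c = (6 − d² + 2cos(α−β) + 2d(sin α − sin β))/8 = -14.692006, |c| > 1 → infeasible
LRL: c = (6 − d² + 2cos(α−β) − 2d(sin α − sin β))/8 = -8.184261, |c| > 1 → infeasible
Shortest: LSL with L = 15.445101 m ≈ 15.4451 m

15.4451 m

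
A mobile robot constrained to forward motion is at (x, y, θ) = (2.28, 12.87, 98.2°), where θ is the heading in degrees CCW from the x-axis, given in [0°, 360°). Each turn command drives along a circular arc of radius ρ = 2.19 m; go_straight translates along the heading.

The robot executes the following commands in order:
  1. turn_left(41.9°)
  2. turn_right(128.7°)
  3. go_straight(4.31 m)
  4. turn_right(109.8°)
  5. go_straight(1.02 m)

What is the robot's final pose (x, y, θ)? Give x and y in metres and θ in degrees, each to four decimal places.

set_pose: (x, y, θ) = (2.2800, 12.8700, 98.2000°), ρ = 2.19
turn_left(41.9°): centre at ρ to the left, rotate +41.9° → (1.5172, 14.2377, 140.1000°)
turn_right(128.7°): centre at ρ to the right, rotate −128.7° → (2.4891, 18.0646, 11.4000°)
go_straight(4.31): x += 4.31·cos θ, y += 4.31·sin θ → (6.7140, 18.9165, 11.4000°)
turn_right(109.8°): centre at ρ to the right, rotate −109.8° → (9.3134, 16.4498, -98.4000° ≡ 261.6000°)
go_straight(1.02): x += 1.02·cos θ, y += 1.02·sin θ → (9.1644, 15.4407, 261.6000°)

(9.1644, 15.4407, 261.6000°)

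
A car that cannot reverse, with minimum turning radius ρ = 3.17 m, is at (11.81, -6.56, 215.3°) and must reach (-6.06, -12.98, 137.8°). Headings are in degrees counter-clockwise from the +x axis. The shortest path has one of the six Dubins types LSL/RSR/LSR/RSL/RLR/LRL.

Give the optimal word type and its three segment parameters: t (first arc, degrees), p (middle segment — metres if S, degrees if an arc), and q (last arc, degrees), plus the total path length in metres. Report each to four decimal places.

RSR: t = 9.7174°, p = 15.4206 m, q = 67.7826°, L = 19.7085 m

Let ψ = atan2(Δy, Δx) = atan2(-6.42, -17.87) = -160.2386° be the start→goal bearing.
Normalize: d = |goal − start| / ρ = 18.988241/3.17 = 5.989981, α = (θ_start − ψ) mod 360° = 15.5386° = 0.271200 rad, β = (θ_goal − ψ) mod 360° = 298.0386° = 5.201755 rad.
Common terms: sin α = 0.267887, cos α = 0.963450, sin β = -0.882631, cos β = 0.470066, cos(α−β) = 0.216440, d² = 35.879877. Work in radians in the unit-radius frame; every candidate has L = ρ·(t + p + q).
LSL: p² = 2 + d² − 2cos(α−β) + 2d(sin α − sin β) = 51.230168; p = √p² = 7.157525; φ = atan2(cos β − cos α, d + sin α − sin β) = -0.068987 rad; t = (φ − α) mod 2π = 5.942999 rad, q = (β − φ) mod 2π = 5.270742 rad → L = 3.17·(5.942999 + 7.157525 + 5.270742) = 3.17·18.371266 = 58.236912 m
RSR: p² = 2 + d² − 2cos(α−β) + 2d(sin β − sin α) = 23.663828; p = √p² = 4.864548; φ = atan2(cos α − cos β, d − sin α + sin β) = 0.101599 rad; t = (α − φ) mod 2π = 0.169601 rad, q = (φ − β) mod 2π = 1.183030 rad → L = 3.17·(0.169601 + 4.864548 + 1.183030) = 3.17·6.217178 = 19.708455 m
LSR: p² = d² − 2 + 2cos(α−β) + 2d(sin α + sin β) = 26.948151; p = √p² = 5.191161; φ = atan2(−cos α − cos β, d + sin α + sin β) − atan2(−2, p) = 0.107121 rad; t = (φ − α) mod 2π = 6.119107 rad, q = (φ − β) mod 2π = 1.188551 rad → L = 3.17·(6.119107 + 5.191161 + 1.188551) = 3.17·12.498819 = 39.621256 m
RSL: p² = d² − 2 + 2cos(α−β) − 2d(sin α + sin β) = 41.677362; p = √p² = 6.455801; φ = atan2(cos α + cos β, d − sin α − sin β) − atan2(2, p) = -0.086693 rad; t = (α − φ) mod 2π = 0.357893 rad, q = (β − φ) mod 2π = 5.288448 rad → L = 3.17·(0.357893 + 6.455801 + 5.288448) = 3.17·12.102141 = 38.363788 m
RLR: c = (6 − d² + 2cos(α−β) + 2d(sin α − sin β))/8 = -1.957978, |c| > 1 → infeasible
LRL: c = (6 − d² + 2cos(α−β) − 2d(sin α − sin β))/8 = -5.403771, |c| > 1 → infeasible
Shortest: RSR with L = 19.708455 m ≈ 19.7085 m
Convert RSR to answer units (arcs ×180/π): t = 0.169601·180/π = 9.7174°, p = ρ·p = 3.17·4.864548 = 15.4206 m, q = 1.183030·180/π = 67.7826°, L = 19.7085 m.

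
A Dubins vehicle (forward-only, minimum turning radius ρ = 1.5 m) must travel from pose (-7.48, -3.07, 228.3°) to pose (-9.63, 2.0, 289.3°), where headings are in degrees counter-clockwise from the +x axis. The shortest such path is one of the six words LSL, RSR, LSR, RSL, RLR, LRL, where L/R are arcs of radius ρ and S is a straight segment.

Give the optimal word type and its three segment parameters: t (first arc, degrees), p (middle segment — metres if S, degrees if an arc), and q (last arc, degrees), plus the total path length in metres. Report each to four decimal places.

RSR: t = 103.9333°, p = 4.3327 m, q = 195.0667°, L = 12.1605 m

Let ψ = atan2(Δy, Δx) = atan2(5.07, -2.15) = 112.9800° be the start→goal bearing.
Normalize: d = |goal − start| / ρ = 5.507032/1.5 = 3.671355, α = (θ_start − ψ) mod 360° = 115.3200° = 2.012714 rad, β = (θ_goal − ψ) mod 360° = 176.3200° = 3.077364 rad.
Common terms: sin α = 0.903933, cos α = -0.427673, sin β = 0.064184, cos β = -0.997938, cos(α−β) = 0.484810, d² = 13.478844. Work in radians in the unit-radius frame; every candidate has L = ρ·(t + p + q).
LSL: p² = 2 + d² − 2cos(α−β) + 2d(sin α − sin β) = 20.675260; p = √p² = 4.547006; φ = atan2(cos β − cos α, d + sin α − sin β) = -0.125747 rad; t = (φ − α) mod 2π = 4.144725 rad, q = (β − φ) mod 2π = 3.203111 rad → L = 1.5·(4.144725 + 4.547006 + 3.203111) = 1.5·11.894842 = 17.842263 m
RSR: p² = 2 + d² − 2cos(α−β) + 2d(sin β − sin α) = 8.343191; p = √p² = 2.888458; φ = atan2(cos α − cos β, d − sin α + sin β) = 0.198734 rad; t = (α − φ) mod 2π = 1.813979 rad, q = (φ − β) mod 2π = 3.404555 rad → L = 1.5·(1.813979 + 2.888458 + 3.404555) = 1.5·8.106993 = 12.160489 m
LSR: p² = d² − 2 + 2cos(α−β) + 2d(sin α + sin β) = 19.557069; p = √p² = 4.422338; φ = atan2(−cos α − cos β, d + sin α + sin β) − atan2(−2, p) = 0.722844 rad; t = (φ − α) mod 2π = 4.993316 rad, q = (φ − β) mod 2π = 3.928665 rad → L = 1.5·(4.993316 + 4.422338 + 3.928665) = 1.5·13.344319 = 20.016478 m
RSL: p² = d² − 2 + 2cos(α−β) − 2d(sin α + sin β) = 5.339858; p = √p² = 2.310813; φ = atan2(cos α + cos β, d − sin α − sin β) − atan2(2, p) = -1.198726 rad; t = (α − φ) mod 2π = 3.211440 rad, q = (β − φ) mod 2π = 4.276091 rad → L = 1.5·(3.211440 + 2.310813 + 4.276091) = 1.5·9.798344 = 14.697516 m
RLR: c = (6 − d² + 2cos(α−β) + 2d(sin α − sin β))/8 = -0.042899; p = 2π − arccos c = 4.669477 rad; φ = atan2(cos α − cos β, d − sin α + sin β) = 0.198734 rad; t = (α − φ + p/2) mod 2π = 4.148718 rad, q = (α − β − t + p) mod 2π = 5.739294 rad → L = 1.5·(4.148718 + 4.669477 + 5.739294) = 1.5·14.557488 = 21.836233 m
LRL: c = (6 − d² + 2cos(α−β) − 2d(sin α − sin β))/8 = -1.584407, |c| > 1 → infeasible
Shortest: RSR with L = 12.160489 m ≈ 12.1605 m
Convert RSR to answer units (arcs ×180/π): t = 1.813979·180/π = 103.9333°, p = ρ·p = 1.5·2.888458 = 4.3327 m, q = 3.404555·180/π = 195.0667°, L = 12.1605 m.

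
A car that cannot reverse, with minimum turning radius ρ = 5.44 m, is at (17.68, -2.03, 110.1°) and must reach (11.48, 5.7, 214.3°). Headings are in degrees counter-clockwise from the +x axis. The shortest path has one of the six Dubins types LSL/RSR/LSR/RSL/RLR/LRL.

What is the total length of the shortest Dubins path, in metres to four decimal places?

37.7691 m

Let ψ = atan2(Δy, Δx) = atan2(7.73, -6.20) = 128.7320° be the start→goal bearing.
Normalize: d = |goal − start| / ρ = 9.909233/5.44 = 1.821550, α = (θ_start − ψ) mod 360° = 341.3680° = 5.957995 rad, β = (θ_goal − ψ) mod 360° = 85.5680° = 1.493442 rad.
Common terms: sin α = -0.319489, cos α = 0.947590, sin β = 0.997010, cos β = 0.077277, cos(α−β) = -0.245307, d² = 3.318045. Work in radians in the unit-radius frame; every candidate has L = ρ·(t + p + q).
LSL: p² = 2 + d² − 2cos(α−β) + 2d(sin α − sin β) = 1.012522; p = √p² = 1.006241; φ = atan2(cos β − cos α, d + sin α − sin β) = -1.044981 rad; t = (φ − α) mod 2π = 5.563395 rad, q = (β − φ) mod 2π = 2.538423 rad → L = 5.44·(5.563395 + 1.006241 + 2.538423) = 5.44·9.108060 = 49.547845 m
RSR: p² = 2 + d² − 2cos(α−β) + 2d(sin β − sin α) = 10.604798; p = √p² = 3.256501; φ = atan2(cos α − cos β, d − sin α + sin β) = 0.270542 rad; t = (α − φ) mod 2π = 5.687452 rad, q = (φ − β) mod 2π = 5.060285 rad → L = 5.44·(5.687452 + 3.256501 + 5.060285) = 5.44·14.004238 = 76.183057 m
LSR: p² = d² − 2 + 2cos(α−β) + 2d(sin α + sin β) = 3.295705; p = √p² = 1.815408; φ = atan2(−cos α − cos β, d + sin α + sin β) − atan2(−2, p) = 0.444559 rad; t = (φ − α) mod 2π = 0.769750 rad, q = (φ − β) mod 2π = 5.234302 rad → L = 5.44·(0.769750 + 1.815408 + 5.234302) = 5.44·7.819459 = 42.537859 m
RSL: p² = d² − 2 + 2cos(α−β) − 2d(sin α + sin β) = -1.640844 < 0 → infeasible
RLR: c = (6 − d² + 2cos(α−β) + 2d(sin α − sin β))/8 = -0.325600; p = 2π − arccos c = 4.380743 rad; φ = atan2(cos α − cos β, d − sin α + sin β) = 0.270542 rad; t = (α − φ + p/2) mod 2π = 1.594639 rad, q = (α − β − t + p) mod 2π = 0.967471 rad → L = 5.44·(1.594639 + 4.380743 + 0.967471) = 5.44·6.942853 = 37.769120 m
LRL: c = (6 − d² + 2cos(α−β) − 2d(sin α − sin β))/8 = 0.873435; p = 2π − arccos c = 5.774601 rad; φ = atan2(cos β − cos α, d + sin α − sin β) = -1.044981 rad; t = (φ − α + p/2) mod 2π = 2.167510 rad, q = (β − α − t + p) mod 2π = 5.425724 rad → L = 5.44·(2.167510 + 5.774601 + 5.425724) = 5.44·13.367835 = 72.721024 m
Shortest: RLR with L = 37.769120 m ≈ 37.7691 m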